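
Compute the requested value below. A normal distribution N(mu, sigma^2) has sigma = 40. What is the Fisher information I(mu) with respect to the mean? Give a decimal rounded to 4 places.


The Fisher information for the mean of a normal distribution is I(mu) = 1/sigma^2.
sigma = 40, so sigma^2 = 1600.
I(mu) = 1/1600 = 0.0006

0.0006


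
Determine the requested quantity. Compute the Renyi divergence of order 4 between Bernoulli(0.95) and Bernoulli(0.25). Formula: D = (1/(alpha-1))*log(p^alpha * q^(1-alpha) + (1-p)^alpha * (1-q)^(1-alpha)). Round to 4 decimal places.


Renyi divergence of order alpha between Bernoulli distributions:
D = (1/(alpha-1))*log(p^alpha * q^(1-alpha) + (1-p)^alpha * (1-q)^(1-alpha)).
alpha = 4, p = 0.95, q = 0.25.
p^alpha * q^(1-alpha) = 0.95^4 * 0.25^-3 = 52.1284.
(1-p)^alpha * (1-q)^(1-alpha) = 0.05^4 * 0.75^-3 = 1.5e-05.
sum = 52.1284 + 1.5e-05 = 52.128415.
D = (1/3)*log(52.128415) = 1.3179

1.3179


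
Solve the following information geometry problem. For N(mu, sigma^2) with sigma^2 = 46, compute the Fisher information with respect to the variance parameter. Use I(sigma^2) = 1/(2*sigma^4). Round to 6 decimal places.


Fisher information for variance: I(sigma^2) = 1/(2*sigma^4).
sigma^2 = 46, so sigma^4 = 2116.
I = 1/(2*2116) = 1/4232 = 0.000236

0.000236


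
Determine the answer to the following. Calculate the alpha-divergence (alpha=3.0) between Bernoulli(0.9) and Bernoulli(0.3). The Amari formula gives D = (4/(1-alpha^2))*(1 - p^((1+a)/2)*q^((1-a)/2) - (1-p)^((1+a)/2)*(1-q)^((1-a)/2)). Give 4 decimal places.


Amari alpha-divergence:
D = (4/(1-alpha^2))*(1 - p^((1+a)/2)*q^((1-a)/2) - (1-p)^((1+a)/2)*(1-q)^((1-a)/2)).
alpha = 3.0, p = 0.9, q = 0.3.
e1 = (1+alpha)/2 = 2.0, e2 = (1-alpha)/2 = -1.0.
t1 = p^e1 * q^e2 = 0.9^2.0 * 0.3^-1.0 = 2.7.
t2 = (1-p)^e1 * (1-q)^e2 = 0.1^2.0 * 0.7^-1.0 = 0.014286.
4/(1-alpha^2) = -0.5.
D = -0.5*(1 - 2.7 - 0.014286) = 0.8571

0.8571


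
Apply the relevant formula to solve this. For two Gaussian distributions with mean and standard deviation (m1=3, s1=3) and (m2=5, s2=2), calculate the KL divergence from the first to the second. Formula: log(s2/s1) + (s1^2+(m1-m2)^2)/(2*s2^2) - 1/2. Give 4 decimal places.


KL divergence between normal distributions:
KL = log(s2/s1) + (s1^2 + (m1-m2)^2)/(2*s2^2) - 1/2.
log(2/3) = -0.405465.
(3^2 + (3-5)^2)/(2*2^2) = (9 + 4)/8 = 1.625.
KL = -0.405465 + 1.625 - 0.5 = 0.7195

0.7195


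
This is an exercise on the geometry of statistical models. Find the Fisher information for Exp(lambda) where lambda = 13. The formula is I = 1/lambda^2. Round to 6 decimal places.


Fisher information for exponential: I(lambda) = 1/lambda^2.
lambda = 13, lambda^2 = 169.
I = 1/169 = 0.005917

0.005917


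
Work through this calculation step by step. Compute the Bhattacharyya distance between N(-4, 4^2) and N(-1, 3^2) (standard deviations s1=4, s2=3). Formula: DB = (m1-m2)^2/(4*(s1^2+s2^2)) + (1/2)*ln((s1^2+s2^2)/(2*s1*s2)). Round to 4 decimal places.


Bhattacharyya distance between two Gaussians:
DB = (m1-m2)^2/(4*(s1^2+s2^2)) + (1/2)*ln((s1^2+s2^2)/(2*s1*s2)).
(m1-m2)^2 = (-3)^2 = 9.
s1^2+s2^2 = 16 + 9 = 25.
term1 = 9/100 = 0.09.
term2 = 0.5*ln(25/24.0) = 0.020411.
DB = 0.09 + 0.020411 = 0.1104

0.1104


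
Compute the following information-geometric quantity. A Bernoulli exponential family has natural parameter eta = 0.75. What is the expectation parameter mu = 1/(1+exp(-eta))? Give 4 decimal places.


Dual coordinate (expectation parameter) for Bernoulli:
mu = 1/(1+exp(-eta)).
eta = 0.75.
exp(-eta) = exp(-0.75) = 0.472367.
mu = 1/(1+0.472367) = 0.6792

0.6792


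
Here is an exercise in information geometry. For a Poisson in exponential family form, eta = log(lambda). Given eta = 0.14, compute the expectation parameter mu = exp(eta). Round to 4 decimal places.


Expectation parameter for Poisson exponential family:
mu = exp(eta).
eta = 0.14.
mu = exp(0.14) = 1.1503

1.1503


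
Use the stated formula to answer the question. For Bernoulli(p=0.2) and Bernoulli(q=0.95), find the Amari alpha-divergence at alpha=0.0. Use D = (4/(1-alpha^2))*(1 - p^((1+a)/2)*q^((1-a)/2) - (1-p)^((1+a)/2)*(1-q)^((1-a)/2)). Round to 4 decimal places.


Amari alpha-divergence:
D = (4/(1-alpha^2))*(1 - p^((1+a)/2)*q^((1-a)/2) - (1-p)^((1+a)/2)*(1-q)^((1-a)/2)).
alpha = 0.0, p = 0.2, q = 0.95.
e1 = (1+alpha)/2 = 0.5, e2 = (1-alpha)/2 = 0.5.
t1 = p^e1 * q^e2 = 0.2^0.5 * 0.95^0.5 = 0.43589.
t2 = (1-p)^e1 * (1-q)^e2 = 0.8^0.5 * 0.05^0.5 = 0.2.
4/(1-alpha^2) = 4.0.
D = 4.0*(1 - 0.43589 - 0.2) = 1.4564

1.4564


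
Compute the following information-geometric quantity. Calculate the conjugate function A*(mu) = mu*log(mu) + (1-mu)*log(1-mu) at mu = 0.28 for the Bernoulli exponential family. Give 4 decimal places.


Legendre transform for Bernoulli:
A*(mu) = mu*log(mu) + (1-mu)*log(1-mu).
mu = 0.28, 1-mu = 0.72.
mu*log(mu) = 0.28*log(0.28) = -0.35643.
(1-mu)*log(1-mu) = 0.72*log(0.72) = -0.236523.
A* = -0.35643 + -0.236523 = -0.5930

-0.5930


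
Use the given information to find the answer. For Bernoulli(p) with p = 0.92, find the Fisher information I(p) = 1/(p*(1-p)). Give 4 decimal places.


For Bernoulli(p), Fisher information is I(p) = 1/(p*(1-p)).
p = 0.92, 1-p = 0.08.
p*(1-p) = 0.0736.
I(p) = 1/0.0736 = 13.5870

13.5870


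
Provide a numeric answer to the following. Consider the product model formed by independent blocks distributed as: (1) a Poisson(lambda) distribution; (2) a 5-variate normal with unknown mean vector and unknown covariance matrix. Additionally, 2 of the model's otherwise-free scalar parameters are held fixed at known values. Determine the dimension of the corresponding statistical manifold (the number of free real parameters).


The dimension of a statistical manifold equals the number of free
(independent) real parameters of the model. For a product of independent
blocks the parameter counts add.
- Poisson (lambda): 1.
- 5-variate normal: 5 (mean) + 5*6/2 = 15 (symmetric covariance) = 20.
Total = 1 + 20 = 21.
2 parameter(s) fixed at known values: 21 - 2 = 19.
Dimension = 19

19


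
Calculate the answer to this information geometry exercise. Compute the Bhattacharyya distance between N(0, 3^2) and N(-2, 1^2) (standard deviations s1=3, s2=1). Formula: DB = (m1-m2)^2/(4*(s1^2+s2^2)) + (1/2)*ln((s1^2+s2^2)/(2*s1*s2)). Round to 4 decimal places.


Bhattacharyya distance between two Gaussians:
DB = (m1-m2)^2/(4*(s1^2+s2^2)) + (1/2)*ln((s1^2+s2^2)/(2*s1*s2)).
(m1-m2)^2 = (2)^2 = 4.
s1^2+s2^2 = 9 + 1 = 10.
term1 = 4/40 = 0.1.
term2 = 0.5*ln(10/6.0) = 0.255413.
DB = 0.1 + 0.255413 = 0.3554

0.3554


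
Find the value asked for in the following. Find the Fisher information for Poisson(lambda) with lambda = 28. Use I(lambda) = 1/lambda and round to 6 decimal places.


Fisher information for Poisson: I(lambda) = 1/lambda.
lambda = 28.
I(lambda) = 1/28 = 0.035714

0.035714


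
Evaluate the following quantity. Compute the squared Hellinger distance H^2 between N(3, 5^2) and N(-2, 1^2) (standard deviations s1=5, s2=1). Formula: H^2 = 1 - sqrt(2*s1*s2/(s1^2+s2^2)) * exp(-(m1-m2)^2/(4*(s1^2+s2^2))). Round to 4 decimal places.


Squared Hellinger distance for Gaussians:
H^2 = 1 - sqrt(2*s1*s2/(s1^2+s2^2)) * exp(-(m1-m2)^2/(4*(s1^2+s2^2))).
s1^2 = 25, s2^2 = 1, s1^2+s2^2 = 26.
sqrt(2*5*1/(26)) = 0.620174.
(m1-m2)^2 = (5)^2 = 25.
exp(-25/(4*26)) = exp(-0.240385) = 0.786325.
H^2 = 1 - 0.620174*0.786325 = 0.5123

0.5123


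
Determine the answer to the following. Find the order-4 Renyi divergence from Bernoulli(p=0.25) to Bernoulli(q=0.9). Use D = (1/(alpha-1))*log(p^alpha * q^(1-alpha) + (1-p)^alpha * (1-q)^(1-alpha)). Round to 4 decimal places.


Renyi divergence of order alpha between Bernoulli distributions:
D = (1/(alpha-1))*log(p^alpha * q^(1-alpha) + (1-p)^alpha * (1-q)^(1-alpha)).
alpha = 4, p = 0.25, q = 0.9.
p^alpha * q^(1-alpha) = 0.25^4 * 0.9^-3 = 0.005358.
(1-p)^alpha * (1-q)^(1-alpha) = 0.75^4 * 0.1^-3 = 316.40625.
sum = 0.005358 + 316.40625 = 316.411608.
D = (1/3)*log(316.411608) = 1.9190

1.9190


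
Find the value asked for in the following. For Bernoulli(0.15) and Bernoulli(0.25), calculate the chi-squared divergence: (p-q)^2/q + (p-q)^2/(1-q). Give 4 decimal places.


Chi-squared divergence between Bernoulli distributions:
chi^2 = (p-q)^2/q + (p-q)^2/(1-q).
p = 0.15, q = 0.25, p-q = -0.1.
(p-q)^2 = 0.01.
term1 = 0.01/0.25 = 0.04.
term2 = 0.01/0.75 = 0.013333.
chi^2 = 0.04 + 0.013333 = 0.0533

0.0533


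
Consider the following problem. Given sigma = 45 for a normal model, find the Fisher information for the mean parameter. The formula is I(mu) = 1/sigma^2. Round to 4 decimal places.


The Fisher information for the mean of a normal distribution is I(mu) = 1/sigma^2.
sigma = 45, so sigma^2 = 2025.
I(mu) = 1/2025 = 0.0005

0.0005


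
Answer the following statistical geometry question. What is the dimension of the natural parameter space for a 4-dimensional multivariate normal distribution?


Exponential family dimension calculation:
For 4-dim MVN: mean has 4 params, covariance has 4*5/2 = 10 unique entries.
Total dim = 4 + 10 = 14.

14


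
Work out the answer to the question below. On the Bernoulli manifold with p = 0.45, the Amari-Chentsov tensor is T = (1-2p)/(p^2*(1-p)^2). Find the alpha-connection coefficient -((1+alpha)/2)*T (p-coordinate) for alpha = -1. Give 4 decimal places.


Skewness (Amari-Chentsov) tensor: T = (1-2p)/(p^2*(1-p)^2).
p = 0.45, 1-2p = 0.1, p^2 = 0.2025, (1-p)^2 = 0.3025.
T = 0.1/(0.2025 * 0.3025) = 1.632486.
In the p-coordinate, Gamma^(alpha) = Gamma^(0) - (alpha/2)*T with Gamma^(0) = (1/2)*g'(p) = -T/2,
so Gamma^(alpha) = -((1+alpha)/2)*T.
alpha = -1, -(1+alpha)/2 = 0.0.
Gamma = 0.0 * 1.632486 = 0.0000

0.0000


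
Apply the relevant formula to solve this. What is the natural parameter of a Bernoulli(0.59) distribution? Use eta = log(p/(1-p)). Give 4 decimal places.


Natural parameter for Bernoulli: eta = log(p/(1-p)).
p = 0.59, 1-p = 0.41.
p/(1-p) = 1.439024.
eta = log(1.439024) = 0.3640

0.3640


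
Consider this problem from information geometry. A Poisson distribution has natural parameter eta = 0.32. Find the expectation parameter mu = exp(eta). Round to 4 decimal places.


Expectation parameter for Poisson exponential family:
mu = exp(eta).
eta = 0.32.
mu = exp(0.32) = 1.3771

1.3771


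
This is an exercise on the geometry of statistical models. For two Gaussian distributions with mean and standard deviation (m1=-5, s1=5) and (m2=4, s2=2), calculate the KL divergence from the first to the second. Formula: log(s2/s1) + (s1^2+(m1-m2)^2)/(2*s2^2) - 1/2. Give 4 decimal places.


KL divergence between normal distributions:
KL = log(s2/s1) + (s1^2 + (m1-m2)^2)/(2*s2^2) - 1/2.
log(2/5) = -0.916291.
(5^2 + (-5-4)^2)/(2*2^2) = (25 + 81)/8 = 13.25.
KL = -0.916291 + 13.25 - 0.5 = 11.8337

11.8337


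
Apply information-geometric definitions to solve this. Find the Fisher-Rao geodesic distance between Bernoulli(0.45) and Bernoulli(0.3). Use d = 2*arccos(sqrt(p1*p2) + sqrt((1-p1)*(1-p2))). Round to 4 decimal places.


Geodesic distance on Bernoulli manifold:
d(p1,p2) = 2*arccos(sqrt(p1*p2) + sqrt((1-p1)*(1-p2))).
sqrt(p1*p2) = sqrt(0.45*0.3) = 0.367423.
sqrt((1-p1)*(1-p2)) = sqrt(0.55*0.7) = 0.620484.
arg = 0.367423 + 0.620484 = 0.987907.
d = 2*arccos(0.987907) = 0.3113

0.3113


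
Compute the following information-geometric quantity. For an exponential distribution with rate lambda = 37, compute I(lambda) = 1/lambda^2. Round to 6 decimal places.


Fisher information for exponential: I(lambda) = 1/lambda^2.
lambda = 37, lambda^2 = 1369.
I = 1/1369 = 0.000730

0.000730


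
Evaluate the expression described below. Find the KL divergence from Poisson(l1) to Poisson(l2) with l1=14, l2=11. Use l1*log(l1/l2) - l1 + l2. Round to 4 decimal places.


KL divergence for Poisson:
KL = l1*log(l1/l2) - l1 + l2.
l1 = 14, l2 = 11.
log(14/11) = 0.241162.
l1*log(l1/l2) = 14 * 0.241162 = 3.376269.
KL = 3.376269 - 14 + 11 = 0.3763

0.3763


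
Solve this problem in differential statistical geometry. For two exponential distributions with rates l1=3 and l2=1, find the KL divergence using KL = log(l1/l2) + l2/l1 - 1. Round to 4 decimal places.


KL divergence for exponential family:
KL = log(l1/l2) + l2/l1 - 1.
log(3/1) = 1.098612.
1/3 = 0.333333.
KL = 1.098612 + 0.333333 - 1 = 0.4319

0.4319


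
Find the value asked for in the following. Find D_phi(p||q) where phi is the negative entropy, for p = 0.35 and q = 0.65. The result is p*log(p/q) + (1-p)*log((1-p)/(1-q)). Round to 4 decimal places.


Bregman divergence with negative entropy generator:
D = p*log(p/q) + (1-p)*log((1-p)/(1-q)).
p = 0.35, q = 0.65.
p*log(p/q) = 0.35*log(0.35/0.65) = -0.216664.
(1-p)*log((1-p)/(1-q)) = 0.65*log(0.65/0.35) = 0.402375.
D = -0.216664 + 0.402375 = 0.1857

0.1857


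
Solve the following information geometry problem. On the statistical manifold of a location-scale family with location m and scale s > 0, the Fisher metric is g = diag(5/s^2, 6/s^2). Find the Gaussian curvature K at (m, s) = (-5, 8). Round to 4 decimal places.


The metric has the form g = (A dm^2 + B ds^2)/s^2 with A = 5, B = 6.
Substitute u = sqrt(A/B)*m: g = B*(du^2 + ds^2)/s^2, i.e. B times the
Poincare upper half-plane metric, which has constant Gaussian curvature -1.
Scaling a 2D metric by a constant c divides the Gaussian curvature by c,
so K = -1/B = -1/(6) = -0.1667 everywhere (the point (m, s) = (-5, 8) is irrelevant:
the curvature is constant).
The requested Gaussian curvature is K = -0.1667.

-0.1667


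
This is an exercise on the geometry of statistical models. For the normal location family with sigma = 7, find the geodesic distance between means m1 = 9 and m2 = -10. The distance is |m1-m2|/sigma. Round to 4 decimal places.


On the fixed-variance normal subfamily, geodesic distance = |m1-m2|/sigma.
|9 - -10| = 19.
sigma = 7.
d = 19/7 = 2.7143

2.7143


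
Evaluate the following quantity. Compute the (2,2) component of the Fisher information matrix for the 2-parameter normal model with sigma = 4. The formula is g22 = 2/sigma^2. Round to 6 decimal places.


For the 2-parameter normal family, the Fisher metric has:
  g11 = 1/sigma^2, g22 = 2/sigma^2.
sigma = 4, sigma^2 = 16.
g22 = 0.125000

0.125000


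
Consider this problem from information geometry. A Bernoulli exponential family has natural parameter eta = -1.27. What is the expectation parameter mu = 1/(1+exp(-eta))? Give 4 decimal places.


Dual coordinate (expectation parameter) for Bernoulli:
mu = 1/(1+exp(-eta)).
eta = -1.27.
exp(-eta) = exp(1.27) = 3.560853.
mu = 1/(1+3.560853) = 0.2193

0.2193


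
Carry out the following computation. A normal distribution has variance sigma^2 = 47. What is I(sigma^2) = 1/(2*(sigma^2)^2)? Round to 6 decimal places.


Fisher information for variance: I(sigma^2) = 1/(2*sigma^4).
sigma^2 = 47, so sigma^4 = 2209.
I = 1/(2*2209) = 1/4418 = 0.000226

0.000226


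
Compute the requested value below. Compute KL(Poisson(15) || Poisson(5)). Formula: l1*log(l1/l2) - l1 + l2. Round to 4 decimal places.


KL divergence for Poisson:
KL = l1*log(l1/l2) - l1 + l2.
l1 = 15, l2 = 5.
log(15/5) = 1.098612.
l1*log(l1/l2) = 15 * 1.098612 = 16.479184.
KL = 16.479184 - 15 + 5 = 6.4792

6.4792


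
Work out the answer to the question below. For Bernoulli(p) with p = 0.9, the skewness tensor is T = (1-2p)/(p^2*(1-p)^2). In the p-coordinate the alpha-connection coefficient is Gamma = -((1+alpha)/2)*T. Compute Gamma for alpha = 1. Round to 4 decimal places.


Skewness (Amari-Chentsov) tensor: T = (1-2p)/(p^2*(1-p)^2).
p = 0.9, 1-2p = -0.8, p^2 = 0.81, (1-p)^2 = 0.01.
T = -0.8/(0.81 * 0.01) = -98.765432.
In the p-coordinate, Gamma^(alpha) = Gamma^(0) - (alpha/2)*T with Gamma^(0) = (1/2)*g'(p) = -T/2,
so Gamma^(alpha) = -((1+alpha)/2)*T.
alpha = 1, -(1+alpha)/2 = -1.0.
Gamma = -1.0 * -98.765432 = 98.7654

98.7654


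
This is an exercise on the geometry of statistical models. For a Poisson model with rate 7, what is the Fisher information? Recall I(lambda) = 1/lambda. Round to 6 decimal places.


Fisher information for Poisson: I(lambda) = 1/lambda.
lambda = 7.
I(lambda) = 1/7 = 0.142857

0.142857


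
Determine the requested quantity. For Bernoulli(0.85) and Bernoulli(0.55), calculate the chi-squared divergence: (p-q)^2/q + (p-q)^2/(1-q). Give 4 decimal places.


Chi-squared divergence between Bernoulli distributions:
chi^2 = (p-q)^2/q + (p-q)^2/(1-q).
p = 0.85, q = 0.55, p-q = 0.3.
(p-q)^2 = 0.09.
term1 = 0.09/0.55 = 0.163636.
term2 = 0.09/0.45 = 0.2.
chi^2 = 0.163636 + 0.2 = 0.3636

0.3636


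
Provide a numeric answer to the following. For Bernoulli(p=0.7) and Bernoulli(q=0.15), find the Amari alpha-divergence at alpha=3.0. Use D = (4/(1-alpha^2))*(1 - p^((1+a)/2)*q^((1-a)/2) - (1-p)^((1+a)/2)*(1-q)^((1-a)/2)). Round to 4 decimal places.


Amari alpha-divergence:
D = (4/(1-alpha^2))*(1 - p^((1+a)/2)*q^((1-a)/2) - (1-p)^((1+a)/2)*(1-q)^((1-a)/2)).
alpha = 3.0, p = 0.7, q = 0.15.
e1 = (1+alpha)/2 = 2.0, e2 = (1-alpha)/2 = -1.0.
t1 = p^e1 * q^e2 = 0.7^2.0 * 0.15^-1.0 = 3.266667.
t2 = (1-p)^e1 * (1-q)^e2 = 0.3^2.0 * 0.85^-1.0 = 0.105882.
4/(1-alpha^2) = -0.5.
D = -0.5*(1 - 3.266667 - 0.105882) = 1.1863

1.1863


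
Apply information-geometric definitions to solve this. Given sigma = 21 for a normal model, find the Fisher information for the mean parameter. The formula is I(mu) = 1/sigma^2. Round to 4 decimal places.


The Fisher information for the mean of a normal distribution is I(mu) = 1/sigma^2.
sigma = 21, so sigma^2 = 441.
I(mu) = 1/441 = 0.0023

0.0023


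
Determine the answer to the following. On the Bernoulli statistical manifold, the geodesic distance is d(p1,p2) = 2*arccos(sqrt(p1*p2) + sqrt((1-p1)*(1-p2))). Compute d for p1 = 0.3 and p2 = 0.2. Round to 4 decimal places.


Geodesic distance on Bernoulli manifold:
d(p1,p2) = 2*arccos(sqrt(p1*p2) + sqrt((1-p1)*(1-p2))).
sqrt(p1*p2) = sqrt(0.3*0.2) = 0.244949.
sqrt((1-p1)*(1-p2)) = sqrt(0.7*0.8) = 0.748331.
arg = 0.244949 + 0.748331 = 0.99328.
d = 2*arccos(0.99328) = 0.2320

0.2320


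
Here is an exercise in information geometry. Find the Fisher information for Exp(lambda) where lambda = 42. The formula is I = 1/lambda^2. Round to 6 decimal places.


Fisher information for exponential: I(lambda) = 1/lambda^2.
lambda = 42, lambda^2 = 1764.
I = 1/1764 = 0.000567

0.000567


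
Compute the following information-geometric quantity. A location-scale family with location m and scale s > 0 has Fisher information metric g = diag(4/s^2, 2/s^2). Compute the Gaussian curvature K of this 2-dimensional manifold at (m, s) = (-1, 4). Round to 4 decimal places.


The metric has the form g = (A dm^2 + B ds^2)/s^2 with A = 4, B = 2.
Substitute u = sqrt(A/B)*m: g = B*(du^2 + ds^2)/s^2, i.e. B times the
Poincare upper half-plane metric, which has constant Gaussian curvature -1.
Scaling a 2D metric by a constant c divides the Gaussian curvature by c,
so K = -1/B = -1/(2) = -0.5000 everywhere (the point (m, s) = (-1, 4) is irrelevant:
the curvature is constant).
The requested Gaussian curvature is K = -0.5000.

-0.5000


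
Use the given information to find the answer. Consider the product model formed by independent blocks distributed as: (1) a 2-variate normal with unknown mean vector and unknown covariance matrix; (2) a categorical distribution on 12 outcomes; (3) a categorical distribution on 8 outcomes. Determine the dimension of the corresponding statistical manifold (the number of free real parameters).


The dimension of a statistical manifold equals the number of free
(independent) real parameters of the model. For a product of independent
blocks the parameter counts add.
- 2-variate normal: 2 (mean) + 2*3/2 = 3 (symmetric covariance) = 5.
- categorical on 12 outcomes (probabilities sum to 1): 12-1 = 11.
- categorical on 8 outcomes (probabilities sum to 1): 8-1 = 7.
Total = 5 + 11 + 7 = 23.
Dimension = 23

23


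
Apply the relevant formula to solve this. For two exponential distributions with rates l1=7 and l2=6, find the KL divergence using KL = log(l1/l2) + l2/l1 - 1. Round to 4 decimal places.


KL divergence for exponential family:
KL = log(l1/l2) + l2/l1 - 1.
log(7/6) = 0.154151.
6/7 = 0.857143.
KL = 0.154151 + 0.857143 - 1 = 0.0113

0.0113


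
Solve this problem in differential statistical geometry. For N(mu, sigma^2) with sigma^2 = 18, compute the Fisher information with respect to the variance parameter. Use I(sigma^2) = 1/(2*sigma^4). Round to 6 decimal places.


Fisher information for variance: I(sigma^2) = 1/(2*sigma^4).
sigma^2 = 18, so sigma^4 = 324.
I = 1/(2*324) = 1/648 = 0.001543

0.001543


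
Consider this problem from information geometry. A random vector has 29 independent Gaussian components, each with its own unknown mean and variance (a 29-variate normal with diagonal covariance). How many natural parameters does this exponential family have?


Exponential family dimension calculation:
Each univariate normal has two natural parameters (mu/sigma^2 and -1/(2 sigma^2)).
With 29 independent components, dim = 2 * 29 = 58.

58


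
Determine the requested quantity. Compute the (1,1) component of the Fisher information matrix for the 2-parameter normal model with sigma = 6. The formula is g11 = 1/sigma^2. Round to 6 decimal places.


For the 2-parameter normal family, the Fisher metric has:
  g11 = 1/sigma^2, g22 = 2/sigma^2.
sigma = 6, sigma^2 = 36.
g11 = 0.027778

0.027778


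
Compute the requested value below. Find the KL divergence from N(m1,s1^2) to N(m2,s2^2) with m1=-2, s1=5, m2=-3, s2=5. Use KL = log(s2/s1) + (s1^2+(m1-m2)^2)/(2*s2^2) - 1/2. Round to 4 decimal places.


KL divergence between normal distributions:
KL = log(s2/s1) + (s1^2 + (m1-m2)^2)/(2*s2^2) - 1/2.
log(5/5) = 0.0.
(5^2 + (-2--3)^2)/(2*5^2) = (25 + 1)/50 = 0.52.
KL = 0.0 + 0.52 - 0.5 = 0.0200

0.0200


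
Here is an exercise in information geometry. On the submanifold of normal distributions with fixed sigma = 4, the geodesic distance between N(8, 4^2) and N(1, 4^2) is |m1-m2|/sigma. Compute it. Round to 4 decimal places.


On the fixed-variance normal subfamily, geodesic distance = |m1-m2|/sigma.
|8 - 1| = 7.
sigma = 4.
d = 7/4 = 1.7500

1.7500


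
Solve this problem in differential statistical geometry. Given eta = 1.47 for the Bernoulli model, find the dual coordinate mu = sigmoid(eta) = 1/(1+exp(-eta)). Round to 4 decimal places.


Dual coordinate (expectation parameter) for Bernoulli:
mu = 1/(1+exp(-eta)).
eta = 1.47.
exp(-eta) = exp(-1.47) = 0.229925.
mu = 1/(1+0.229925) = 0.8131

0.8131


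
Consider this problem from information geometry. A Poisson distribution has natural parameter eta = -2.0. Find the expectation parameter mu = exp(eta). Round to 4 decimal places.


Expectation parameter for Poisson exponential family:
mu = exp(eta).
eta = -2.0.
mu = exp(-2.0) = 0.1353

0.1353


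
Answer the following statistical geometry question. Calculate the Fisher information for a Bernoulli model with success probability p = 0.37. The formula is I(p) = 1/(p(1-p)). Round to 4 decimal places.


For Bernoulli(p), Fisher information is I(p) = 1/(p*(1-p)).
p = 0.37, 1-p = 0.63.
p*(1-p) = 0.2331.
I(p) = 1/0.2331 = 4.2900

4.2900


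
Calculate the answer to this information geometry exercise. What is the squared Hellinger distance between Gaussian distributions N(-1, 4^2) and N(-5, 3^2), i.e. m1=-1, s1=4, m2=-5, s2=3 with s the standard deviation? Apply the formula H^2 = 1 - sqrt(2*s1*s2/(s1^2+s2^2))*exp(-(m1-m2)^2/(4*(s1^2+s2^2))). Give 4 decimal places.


Squared Hellinger distance for Gaussians:
H^2 = 1 - sqrt(2*s1*s2/(s1^2+s2^2)) * exp(-(m1-m2)^2/(4*(s1^2+s2^2))).
s1^2 = 16, s2^2 = 9, s1^2+s2^2 = 25.
sqrt(2*4*3/(25)) = 0.979796.
(m1-m2)^2 = (4)^2 = 16.
exp(-16/(4*25)) = exp(-0.16) = 0.852144.
H^2 = 1 - 0.979796*0.852144 = 0.1651

0.1651


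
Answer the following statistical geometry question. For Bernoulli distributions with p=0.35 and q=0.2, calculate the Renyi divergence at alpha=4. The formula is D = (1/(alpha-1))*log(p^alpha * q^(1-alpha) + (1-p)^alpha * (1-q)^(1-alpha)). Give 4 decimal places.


Renyi divergence of order alpha between Bernoulli distributions:
D = (1/(alpha-1))*log(p^alpha * q^(1-alpha) + (1-p)^alpha * (1-q)^(1-alpha)).
alpha = 4, p = 0.35, q = 0.2.
p^alpha * q^(1-alpha) = 0.35^4 * 0.2^-3 = 1.875781.
(1-p)^alpha * (1-q)^(1-alpha) = 0.65^4 * 0.8^-3 = 0.348645.
sum = 1.875781 + 0.348645 = 2.224426.
D = (1/3)*log(2.224426) = 0.2665

0.2665


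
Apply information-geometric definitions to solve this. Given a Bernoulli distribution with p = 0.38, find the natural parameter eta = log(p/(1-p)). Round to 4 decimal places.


Natural parameter for Bernoulli: eta = log(p/(1-p)).
p = 0.38, 1-p = 0.62.
p/(1-p) = 0.612903.
eta = log(0.612903) = -0.4895

-0.4895


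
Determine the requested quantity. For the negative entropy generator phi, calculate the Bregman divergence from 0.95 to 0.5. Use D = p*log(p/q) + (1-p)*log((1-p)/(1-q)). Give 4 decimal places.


Bregman divergence with negative entropy generator:
D = p*log(p/q) + (1-p)*log((1-p)/(1-q)).
p = 0.95, q = 0.5.
p*log(p/q) = 0.95*log(0.95/0.5) = 0.609761.
(1-p)*log((1-p)/(1-q)) = 0.05*log(0.05/0.5) = -0.115129.
D = 0.609761 + -0.115129 = 0.4946

0.4946


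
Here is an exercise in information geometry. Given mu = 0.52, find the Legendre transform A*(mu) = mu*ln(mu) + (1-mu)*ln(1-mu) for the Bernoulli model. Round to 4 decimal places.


Legendre transform for Bernoulli:
A*(mu) = mu*log(mu) + (1-mu)*log(1-mu).
mu = 0.52, 1-mu = 0.48.
mu*log(mu) = 0.52*log(0.52) = -0.340042.
(1-mu)*log(1-mu) = 0.48*log(0.48) = -0.352305.
A* = -0.340042 + -0.352305 = -0.6923

-0.6923


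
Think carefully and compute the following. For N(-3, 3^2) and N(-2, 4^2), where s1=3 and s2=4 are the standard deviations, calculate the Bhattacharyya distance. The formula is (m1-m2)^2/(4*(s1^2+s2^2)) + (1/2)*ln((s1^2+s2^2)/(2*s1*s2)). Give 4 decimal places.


Bhattacharyya distance between two Gaussians:
DB = (m1-m2)^2/(4*(s1^2+s2^2)) + (1/2)*ln((s1^2+s2^2)/(2*s1*s2)).
(m1-m2)^2 = (-1)^2 = 1.
s1^2+s2^2 = 9 + 16 = 25.
term1 = 1/100 = 0.01.
term2 = 0.5*ln(25/24.0) = 0.020411.
DB = 0.01 + 0.020411 = 0.0304

0.0304


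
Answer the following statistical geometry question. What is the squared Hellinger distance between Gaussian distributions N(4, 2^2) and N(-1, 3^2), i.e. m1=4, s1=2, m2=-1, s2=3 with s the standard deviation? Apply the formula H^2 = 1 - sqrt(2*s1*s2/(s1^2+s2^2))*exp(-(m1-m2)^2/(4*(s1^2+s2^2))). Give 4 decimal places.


Squared Hellinger distance for Gaussians:
H^2 = 1 - sqrt(2*s1*s2/(s1^2+s2^2)) * exp(-(m1-m2)^2/(4*(s1^2+s2^2))).
s1^2 = 4, s2^2 = 9, s1^2+s2^2 = 13.
sqrt(2*2*3/(13)) = 0.960769.
(m1-m2)^2 = (5)^2 = 25.
exp(-25/(4*13)) = exp(-0.480769) = 0.618308.
H^2 = 1 - 0.960769*0.618308 = 0.4059

0.4059


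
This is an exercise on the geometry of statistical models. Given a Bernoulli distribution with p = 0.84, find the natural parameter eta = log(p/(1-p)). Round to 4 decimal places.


Natural parameter for Bernoulli: eta = log(p/(1-p)).
p = 0.84, 1-p = 0.16.
p/(1-p) = 5.25.
eta = log(5.25) = 1.6582

1.6582


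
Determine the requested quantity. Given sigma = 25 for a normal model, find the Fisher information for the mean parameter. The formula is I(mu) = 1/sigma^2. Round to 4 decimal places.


The Fisher information for the mean of a normal distribution is I(mu) = 1/sigma^2.
sigma = 25, so sigma^2 = 625.
I(mu) = 1/625 = 0.0016

0.0016


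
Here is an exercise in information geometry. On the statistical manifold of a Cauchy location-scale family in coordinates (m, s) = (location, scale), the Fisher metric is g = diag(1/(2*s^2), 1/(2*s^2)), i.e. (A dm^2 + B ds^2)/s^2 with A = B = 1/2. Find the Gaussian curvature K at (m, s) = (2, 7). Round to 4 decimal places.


The metric has the form g = (A dm^2 + B ds^2)/s^2 with A = 1/2, B = 1/2.
Substitute u = sqrt(A/B)*m: g = B*(du^2 + ds^2)/s^2, i.e. B times the
Poincare upper half-plane metric, which has constant Gaussian curvature -1.
Scaling a 2D metric by a constant c divides the Gaussian curvature by c,
so K = -1/B = -1/(1/2) = -2.0000 everywhere (the point (m, s) = (2, 7) is irrelevant:
the curvature is constant).
The requested Gaussian curvature is K = -2.0000.

-2.0000


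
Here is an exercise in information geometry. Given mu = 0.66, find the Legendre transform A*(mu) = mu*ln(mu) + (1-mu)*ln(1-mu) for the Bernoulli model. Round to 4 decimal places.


Legendre transform for Bernoulli:
A*(mu) = mu*log(mu) + (1-mu)*log(1-mu).
mu = 0.66, 1-mu = 0.34.
mu*log(mu) = 0.66*log(0.66) = -0.27424.
(1-mu)*log(1-mu) = 0.34*log(0.34) = -0.366795.
A* = -0.27424 + -0.366795 = -0.6410

-0.6410


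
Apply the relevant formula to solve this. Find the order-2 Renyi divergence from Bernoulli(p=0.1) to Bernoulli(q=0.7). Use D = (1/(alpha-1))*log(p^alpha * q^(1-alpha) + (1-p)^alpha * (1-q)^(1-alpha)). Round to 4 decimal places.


Renyi divergence of order alpha between Bernoulli distributions:
D = (1/(alpha-1))*log(p^alpha * q^(1-alpha) + (1-p)^alpha * (1-q)^(1-alpha)).
alpha = 2, p = 0.1, q = 0.7.
p^alpha * q^(1-alpha) = 0.1^2 * 0.7^-1 = 0.014286.
(1-p)^alpha * (1-q)^(1-alpha) = 0.9^2 * 0.3^-1 = 2.7.
sum = 0.014286 + 2.7 = 2.714286.
D = (1/1)*log(2.714286) = 0.9985

0.9985


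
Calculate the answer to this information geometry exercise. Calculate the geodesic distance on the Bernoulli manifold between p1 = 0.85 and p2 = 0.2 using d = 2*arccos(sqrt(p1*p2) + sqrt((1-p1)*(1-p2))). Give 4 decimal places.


Geodesic distance on Bernoulli manifold:
d(p1,p2) = 2*arccos(sqrt(p1*p2) + sqrt((1-p1)*(1-p2))).
sqrt(p1*p2) = sqrt(0.85*0.2) = 0.412311.
sqrt((1-p1)*(1-p2)) = sqrt(0.15*0.8) = 0.34641.
arg = 0.412311 + 0.34641 = 0.758721.
d = 2*arccos(0.758721) = 1.4189

1.4189


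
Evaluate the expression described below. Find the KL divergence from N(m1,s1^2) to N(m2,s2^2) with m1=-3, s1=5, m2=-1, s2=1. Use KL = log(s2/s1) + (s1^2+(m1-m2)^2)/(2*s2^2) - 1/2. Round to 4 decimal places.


KL divergence between normal distributions:
KL = log(s2/s1) + (s1^2 + (m1-m2)^2)/(2*s2^2) - 1/2.
log(1/5) = -1.609438.
(5^2 + (-3--1)^2)/(2*1^2) = (25 + 4)/2 = 14.5.
KL = -1.609438 + 14.5 - 0.5 = 12.3906

12.3906


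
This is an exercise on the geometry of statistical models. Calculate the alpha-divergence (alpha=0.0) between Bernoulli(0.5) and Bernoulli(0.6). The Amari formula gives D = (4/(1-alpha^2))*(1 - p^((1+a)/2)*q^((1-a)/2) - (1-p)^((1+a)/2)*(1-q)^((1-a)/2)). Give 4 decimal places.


Amari alpha-divergence:
D = (4/(1-alpha^2))*(1 - p^((1+a)/2)*q^((1-a)/2) - (1-p)^((1+a)/2)*(1-q)^((1-a)/2)).
alpha = 0.0, p = 0.5, q = 0.6.
e1 = (1+alpha)/2 = 0.5, e2 = (1-alpha)/2 = 0.5.
t1 = p^e1 * q^e2 = 0.5^0.5 * 0.6^0.5 = 0.547723.
t2 = (1-p)^e1 * (1-q)^e2 = 0.5^0.5 * 0.4^0.5 = 0.447214.
4/(1-alpha^2) = 4.0.
D = 4.0*(1 - 0.547723 - 0.447214) = 0.0203

0.0203


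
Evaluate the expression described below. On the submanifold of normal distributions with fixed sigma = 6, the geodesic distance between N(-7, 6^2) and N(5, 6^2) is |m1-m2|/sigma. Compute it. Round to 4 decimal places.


On the fixed-variance normal subfamily, geodesic distance = |m1-m2|/sigma.
|-7 - 5| = 12.
sigma = 6.
d = 12/6 = 2.0000

2.0000


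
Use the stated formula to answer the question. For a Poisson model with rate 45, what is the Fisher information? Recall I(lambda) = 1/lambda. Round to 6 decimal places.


Fisher information for Poisson: I(lambda) = 1/lambda.
lambda = 45.
I(lambda) = 1/45 = 0.022222

0.022222


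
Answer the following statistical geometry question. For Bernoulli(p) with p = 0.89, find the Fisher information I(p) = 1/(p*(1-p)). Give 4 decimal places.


For Bernoulli(p), Fisher information is I(p) = 1/(p*(1-p)).
p = 0.89, 1-p = 0.11.
p*(1-p) = 0.0979.
I(p) = 1/0.0979 = 10.2145

10.2145


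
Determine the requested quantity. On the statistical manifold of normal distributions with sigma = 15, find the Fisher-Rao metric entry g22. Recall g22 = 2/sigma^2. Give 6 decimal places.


For the 2-parameter normal family, the Fisher metric has:
  g11 = 1/sigma^2, g22 = 2/sigma^2.
sigma = 15, sigma^2 = 225.
g22 = 0.008889

0.008889


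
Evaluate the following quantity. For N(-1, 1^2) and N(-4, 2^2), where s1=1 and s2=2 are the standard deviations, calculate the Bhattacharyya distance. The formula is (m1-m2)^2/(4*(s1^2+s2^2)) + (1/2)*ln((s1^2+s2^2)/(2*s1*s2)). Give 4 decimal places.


Bhattacharyya distance between two Gaussians:
DB = (m1-m2)^2/(4*(s1^2+s2^2)) + (1/2)*ln((s1^2+s2^2)/(2*s1*s2)).
(m1-m2)^2 = (3)^2 = 9.
s1^2+s2^2 = 1 + 4 = 5.
term1 = 9/20 = 0.45.
term2 = 0.5*ln(5/4.0) = 0.111572.
DB = 0.45 + 0.111572 = 0.5616

0.5616


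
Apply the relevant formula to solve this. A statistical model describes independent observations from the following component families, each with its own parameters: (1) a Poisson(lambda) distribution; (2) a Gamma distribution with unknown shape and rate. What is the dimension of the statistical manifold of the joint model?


The dimension of a statistical manifold equals the number of free
(independent) real parameters of the model. For a product of independent
blocks the parameter counts add.
- Poisson (lambda): 1.
- Gamma (shape, rate): 2.
Total = 1 + 2 = 3.
Dimension = 3

3


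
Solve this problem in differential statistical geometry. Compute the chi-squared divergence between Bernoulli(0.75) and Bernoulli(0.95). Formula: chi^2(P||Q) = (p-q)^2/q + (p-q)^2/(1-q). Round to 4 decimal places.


Chi-squared divergence between Bernoulli distributions:
chi^2 = (p-q)^2/q + (p-q)^2/(1-q).
p = 0.75, q = 0.95, p-q = -0.2.
(p-q)^2 = 0.04.
term1 = 0.04/0.95 = 0.042105.
term2 = 0.04/0.05 = 0.8.
chi^2 = 0.042105 + 0.8 = 0.8421

0.8421


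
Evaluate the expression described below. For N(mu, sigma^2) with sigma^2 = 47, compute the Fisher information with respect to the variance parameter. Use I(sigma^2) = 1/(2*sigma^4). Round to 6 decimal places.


Fisher information for variance: I(sigma^2) = 1/(2*sigma^4).
sigma^2 = 47, so sigma^4 = 2209.
I = 1/(2*2209) = 1/4418 = 0.000226

0.000226


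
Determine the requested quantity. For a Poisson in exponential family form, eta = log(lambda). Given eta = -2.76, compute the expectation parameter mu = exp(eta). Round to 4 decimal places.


Expectation parameter for Poisson exponential family:
mu = exp(eta).
eta = -2.76.
mu = exp(-2.76) = 0.0633

0.0633


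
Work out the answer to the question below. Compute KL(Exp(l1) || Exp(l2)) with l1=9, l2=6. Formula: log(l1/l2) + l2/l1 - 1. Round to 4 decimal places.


KL divergence for exponential family:
KL = log(l1/l2) + l2/l1 - 1.
log(9/6) = 0.405465.
6/9 = 0.666667.
KL = 0.405465 + 0.666667 - 1 = 0.0721

0.0721


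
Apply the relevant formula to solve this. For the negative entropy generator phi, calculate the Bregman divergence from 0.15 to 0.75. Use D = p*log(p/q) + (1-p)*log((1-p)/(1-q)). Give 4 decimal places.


Bregman divergence with negative entropy generator:
D = p*log(p/q) + (1-p)*log((1-p)/(1-q)).
p = 0.15, q = 0.75.
p*log(p/q) = 0.15*log(0.15/0.75) = -0.241416.
(1-p)*log((1-p)/(1-q)) = 0.85*log(0.85/0.25) = 1.040209.
D = -0.241416 + 1.040209 = 0.7988

0.7988


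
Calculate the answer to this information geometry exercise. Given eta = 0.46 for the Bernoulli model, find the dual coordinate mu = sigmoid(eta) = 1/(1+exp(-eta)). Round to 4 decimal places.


Dual coordinate (expectation parameter) for Bernoulli:
mu = 1/(1+exp(-eta)).
eta = 0.46.
exp(-eta) = exp(-0.46) = 0.631284.
mu = 1/(1+0.631284) = 0.6130

0.6130


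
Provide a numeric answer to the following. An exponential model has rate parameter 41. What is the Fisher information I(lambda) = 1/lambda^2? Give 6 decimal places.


Fisher information for exponential: I(lambda) = 1/lambda^2.
lambda = 41, lambda^2 = 1681.
I = 1/1681 = 0.000595

0.000595


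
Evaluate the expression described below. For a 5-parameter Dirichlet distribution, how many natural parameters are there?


Exponential family dimension calculation:
Dirichlet with 5 components has 5 natural parameters.

5


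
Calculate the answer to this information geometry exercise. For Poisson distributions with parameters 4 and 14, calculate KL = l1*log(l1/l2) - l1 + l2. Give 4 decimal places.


KL divergence for Poisson:
KL = l1*log(l1/l2) - l1 + l2.
l1 = 4, l2 = 14.
log(4/14) = -1.252763.
l1*log(l1/l2) = 4 * -1.252763 = -5.011052.
KL = -5.011052 - 4 + 14 = 4.9889

4.9889


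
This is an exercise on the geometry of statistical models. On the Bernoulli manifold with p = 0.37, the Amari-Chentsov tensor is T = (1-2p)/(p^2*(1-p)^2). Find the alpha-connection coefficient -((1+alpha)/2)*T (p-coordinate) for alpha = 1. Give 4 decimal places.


Skewness (Amari-Chentsov) tensor: T = (1-2p)/(p^2*(1-p)^2).
p = 0.37, 1-2p = 0.26, p^2 = 0.1369, (1-p)^2 = 0.3969.
T = 0.26/(0.1369 * 0.3969) = 4.785076.
In the p-coordinate, Gamma^(alpha) = Gamma^(0) - (alpha/2)*T with Gamma^(0) = (1/2)*g'(p) = -T/2,
so Gamma^(alpha) = -((1+alpha)/2)*T.
alpha = 1, -(1+alpha)/2 = -1.0.
Gamma = -1.0 * 4.785076 = -4.7851

-4.7851


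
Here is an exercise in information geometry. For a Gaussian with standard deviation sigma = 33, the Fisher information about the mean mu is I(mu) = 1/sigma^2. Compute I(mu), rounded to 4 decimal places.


The Fisher information for the mean of a normal distribution is I(mu) = 1/sigma^2.
sigma = 33, so sigma^2 = 1089.
I(mu) = 1/1089 = 0.0009

0.0009


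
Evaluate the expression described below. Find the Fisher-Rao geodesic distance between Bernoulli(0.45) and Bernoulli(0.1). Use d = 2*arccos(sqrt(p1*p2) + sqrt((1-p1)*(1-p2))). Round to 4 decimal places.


Geodesic distance on Bernoulli manifold:
d(p1,p2) = 2*arccos(sqrt(p1*p2) + sqrt((1-p1)*(1-p2))).
sqrt(p1*p2) = sqrt(0.45*0.1) = 0.212132.
sqrt((1-p1)*(1-p2)) = sqrt(0.55*0.9) = 0.703562.
arg = 0.212132 + 0.703562 = 0.915694.
d = 2*arccos(0.915694) = 0.8271

0.8271


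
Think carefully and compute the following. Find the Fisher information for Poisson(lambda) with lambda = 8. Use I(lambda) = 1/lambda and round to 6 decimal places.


Fisher information for Poisson: I(lambda) = 1/lambda.
lambda = 8.
I(lambda) = 1/8 = 0.125000

0.125000


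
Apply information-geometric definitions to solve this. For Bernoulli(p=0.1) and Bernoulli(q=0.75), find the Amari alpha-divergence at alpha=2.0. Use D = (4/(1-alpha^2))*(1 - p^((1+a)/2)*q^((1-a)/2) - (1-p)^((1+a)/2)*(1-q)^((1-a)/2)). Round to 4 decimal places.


Amari alpha-divergence:
D = (4/(1-alpha^2))*(1 - p^((1+a)/2)*q^((1-a)/2) - (1-p)^((1+a)/2)*(1-q)^((1-a)/2)).
alpha = 2.0, p = 0.1, q = 0.75.
e1 = (1+alpha)/2 = 1.5, e2 = (1-alpha)/2 = -0.5.
t1 = p^e1 * q^e2 = 0.1^1.5 * 0.75^-0.5 = 0.036515.
t2 = (1-p)^e1 * (1-q)^e2 = 0.9^1.5 * 0.25^-0.5 = 1.70763.
4/(1-alpha^2) = -1.333333.
D = -1.333333*(1 - 0.036515 - 1.70763) = 0.9922

0.9922


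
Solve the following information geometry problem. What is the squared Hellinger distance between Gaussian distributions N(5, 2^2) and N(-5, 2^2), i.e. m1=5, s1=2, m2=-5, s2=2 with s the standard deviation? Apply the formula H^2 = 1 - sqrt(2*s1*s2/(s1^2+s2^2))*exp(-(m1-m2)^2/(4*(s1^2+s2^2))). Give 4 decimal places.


Squared Hellinger distance for Gaussians:
H^2 = 1 - sqrt(2*s1*s2/(s1^2+s2^2)) * exp(-(m1-m2)^2/(4*(s1^2+s2^2))).
s1^2 = 4, s2^2 = 4, s1^2+s2^2 = 8.
sqrt(2*2*2/(8)) = 1.0.
(m1-m2)^2 = (10)^2 = 100.
exp(-100/(4*8)) = exp(-3.125) = 0.043937.
H^2 = 1 - 1.0*0.043937 = 0.9561

0.9561


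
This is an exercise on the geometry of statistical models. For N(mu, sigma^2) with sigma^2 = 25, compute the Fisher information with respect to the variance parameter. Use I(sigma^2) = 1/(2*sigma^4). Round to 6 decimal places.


Fisher information for variance: I(sigma^2) = 1/(2*sigma^4).
sigma^2 = 25, so sigma^4 = 625.
I = 1/(2*625) = 1/1250 = 0.000800

0.000800


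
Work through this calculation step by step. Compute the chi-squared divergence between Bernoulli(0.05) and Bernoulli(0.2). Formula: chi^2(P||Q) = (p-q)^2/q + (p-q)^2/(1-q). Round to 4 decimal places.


Chi-squared divergence between Bernoulli distributions:
chi^2 = (p-q)^2/q + (p-q)^2/(1-q).
p = 0.05, q = 0.2, p-q = -0.15.
(p-q)^2 = 0.0225.
term1 = 0.0225/0.2 = 0.1125.
term2 = 0.0225/0.8 = 0.028125.
chi^2 = 0.1125 + 0.028125 = 0.1406

0.1406
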